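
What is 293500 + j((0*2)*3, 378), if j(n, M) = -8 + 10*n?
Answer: 293492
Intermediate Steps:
293500 + j((0*2)*3, 378) = 293500 + (-8 + 10*((0*2)*3)) = 293500 + (-8 + 10*(0*3)) = 293500 + (-8 + 10*0) = 293500 + (-8 + 0) = 293500 - 8 = 293492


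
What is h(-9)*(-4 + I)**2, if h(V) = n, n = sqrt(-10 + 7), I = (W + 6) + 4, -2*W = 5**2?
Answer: 169*I*sqrt(3)/4 ≈ 73.179*I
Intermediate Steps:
W = -25/2 (W = -1/2*5**2 = -1/2*25 = -25/2 ≈ -12.500)
I = -5/2 (I = (-25/2 + 6) + 4 = -13/2 + 4 = -5/2 ≈ -2.5000)
n = I*sqrt(3) (n = sqrt(-3) = I*sqrt(3) ≈ 1.732*I)
h(V) = I*sqrt(3)
h(-9)*(-4 + I)**2 = (I*sqrt(3))*(-4 - 5/2)**2 = (I*sqrt(3))*(-13/2)**2 = (I*sqrt(3))*(169/4) = 169*I*sqrt(3)/4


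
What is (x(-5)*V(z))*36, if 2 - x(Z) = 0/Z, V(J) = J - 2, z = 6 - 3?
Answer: 72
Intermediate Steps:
z = 3
V(J) = -2 + J
x(Z) = 2 (x(Z) = 2 - 0/Z = 2 - 1*0 = 2 + 0 = 2)
(x(-5)*V(z))*36 = (2*(-2 + 3))*36 = (2*1)*36 = 2*36 = 72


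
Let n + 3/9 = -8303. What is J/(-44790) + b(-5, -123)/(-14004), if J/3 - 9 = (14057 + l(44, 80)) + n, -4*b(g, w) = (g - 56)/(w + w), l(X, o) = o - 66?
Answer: -7960118623/20573444448 ≈ -0.38691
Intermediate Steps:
n = -24910/3 (n = -⅓ - 8303 = -24910/3 ≈ -8303.3)
l(X, o) = -66 + o
b(g, w) = -(-56 + g)/(8*w) (b(g, w) = -(g - 56)/(4*(w + w)) = -(-56 + g)/(4*(2*w)) = -(-56 + g)*1/(2*w)/4 = -(-56 + g)/(8*w))
J = 17330 (J = 27 + 3*((14057 + (-66 + 80)) - 24910/3) = 27 + 3*((14057 + 14) - 24910/3) = 27 + 3*(14071 - 24910/3) = 27 + 3*(17303/3) = 27 + 17303 = 17330)
J/(-44790) + b(-5, -123)/(-14004) = 17330/(-44790) + ((⅛)*(56 - 1*(-5))/(-123))/(-14004) = 17330*(-1/44790) + ((⅛)*(-1/123)*(56 + 5))*(-1/14004) = -1733/4479 + ((⅛)*(-1/123)*61)*(-1/14004) = -1733/4479 - 61/984*(-1/14004) = -1733/4479 + 61/13779936 = -7960118623/20573444448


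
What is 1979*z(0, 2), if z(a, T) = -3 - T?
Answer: -9895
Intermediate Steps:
1979*z(0, 2) = 1979*(-3 - 1*2) = 1979*(-3 - 2) = 1979*(-5) = -9895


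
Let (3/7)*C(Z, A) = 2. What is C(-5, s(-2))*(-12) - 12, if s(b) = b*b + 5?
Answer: -68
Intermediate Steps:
s(b) = 5 + b² (s(b) = b² + 5 = 5 + b²)
C(Z, A) = 14/3 (C(Z, A) = (7/3)*2 = 14/3)
C(-5, s(-2))*(-12) - 12 = (14/3)*(-12) - 12 = -56 - 12 = -68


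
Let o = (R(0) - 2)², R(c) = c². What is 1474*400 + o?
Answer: 589604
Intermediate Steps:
o = 4 (o = (0² - 2)² = (0 - 2)² = (-2)² = 4)
1474*400 + o = 1474*400 + 4 = 589600 + 4 = 589604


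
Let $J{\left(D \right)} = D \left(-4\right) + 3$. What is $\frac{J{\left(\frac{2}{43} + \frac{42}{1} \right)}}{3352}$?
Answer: $- \frac{7103}{144136} \approx -0.04928$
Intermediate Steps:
$J{\left(D \right)} = 3 - 4 D$ ($J{\left(D \right)} = - 4 D + 3 = 3 - 4 D$)
$\frac{J{\left(\frac{2}{43} + \frac{42}{1} \right)}}{3352} = \frac{3 - 4 \left(\frac{2}{43} + \frac{42}{1}\right)}{3352} = \left(3 - 4 \left(2 \cdot \frac{1}{43} + 42 \cdot 1\right)\right) \frac{1}{3352} = \left(3 - 4 \left(\frac{2}{43} + 42\right)\right) \frac{1}{3352} = \left(3 - \frac{7232}{43}\right) \frac{1}{3352} = \left(- \frac{7103}{43}\right) \frac{1}{3352} = - \frac{7103}{144136}$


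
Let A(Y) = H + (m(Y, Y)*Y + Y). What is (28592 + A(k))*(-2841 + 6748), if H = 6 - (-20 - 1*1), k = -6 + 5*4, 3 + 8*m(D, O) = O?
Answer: 447777363/4 ≈ 1.1194e+8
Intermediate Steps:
m(D, O) = -3/8 + O/8
k = 14 (k = -6 + 20 = 14)
H = 27 (H = 6 - (-20 - 1) = 6 - 1*(-21) = 6 + 21 = 27)
A(Y) = 27 + Y + Y*(-3/8 + Y/8) (A(Y) = 27 + ((-3/8 + Y/8)*Y + Y) = 27 + (Y*(-3/8 + Y/8) + Y) = 27 + (Y + Y*(-3/8 + Y/8)) = 27 + Y + Y*(-3/8 + Y/8))
(28592 + A(k))*(-2841 + 6748) = (28592 + (27 + (⅛)*14² + (5/8)*14))*(-2841 + 6748) = (28592 + (27 + (⅛)*196 + 35/4))*3907 = (28592 + (27 + 49/2 + 35/4))*3907 = (28592 + 241/4)*3907 = (114609/4)*3907 = 447777363/4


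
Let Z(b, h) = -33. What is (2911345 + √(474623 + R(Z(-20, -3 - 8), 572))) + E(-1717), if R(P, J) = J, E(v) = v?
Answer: 2909628 + √475195 ≈ 2.9103e+6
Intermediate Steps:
(2911345 + √(474623 + R(Z(-20, -3 - 8), 572))) + E(-1717) = (2911345 + √(474623 + 572)) - 1717 = (2911345 + √475195) - 1717 = 2909628 + √475195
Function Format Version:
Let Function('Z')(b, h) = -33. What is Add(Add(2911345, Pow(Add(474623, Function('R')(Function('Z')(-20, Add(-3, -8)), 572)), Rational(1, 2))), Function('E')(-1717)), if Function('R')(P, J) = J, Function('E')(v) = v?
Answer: Add(2909628, Pow(475195, Rational(1, 2))) ≈ 2.9103e+6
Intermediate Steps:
Add(Add(2911345, Pow(Add(474623, Function('R')(Function('Z')(-20, Add(-3, -8)), 572)), Rational(1, 2))), Function('E')(-1717)) = Add(Add(2911345, Pow(Add(474623, 572), Rational(1, 2))), -1717) = Add(Add(2911345, Pow(475195, Rational(1, 2))), -1717) = Add(2909628, Pow(475195, Rational(1, 2)))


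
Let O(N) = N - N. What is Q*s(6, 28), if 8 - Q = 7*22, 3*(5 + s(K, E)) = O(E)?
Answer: 730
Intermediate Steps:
O(N) = 0
s(K, E) = -5 (s(K, E) = -5 + (⅓)*0 = -5 + 0 = -5)
Q = -146 (Q = 8 - 7*22 = 8 - 1*154 = 8 - 154 = -146)
Q*s(6, 28) = -146*(-5) = 730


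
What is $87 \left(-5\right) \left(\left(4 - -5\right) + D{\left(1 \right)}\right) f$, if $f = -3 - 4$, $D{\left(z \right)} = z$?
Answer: $30450$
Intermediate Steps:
$f = -7$ ($f = -3 - 4 = -7$)
$87 \left(-5\right) \left(\left(4 - -5\right) + D{\left(1 \right)}\right) f = 87 \left(-5\right) \left(\left(4 - -5\right) + 1\right) \left(-7\right) = - 435 \left(\left(4 + 5\right) + 1\right) \left(-7\right) = - 435 \left(9 + 1\right) \left(-7\right) = - 435 \cdot 10 \left(-7\right) = \left(-435\right) \left(-70\right) = 30450$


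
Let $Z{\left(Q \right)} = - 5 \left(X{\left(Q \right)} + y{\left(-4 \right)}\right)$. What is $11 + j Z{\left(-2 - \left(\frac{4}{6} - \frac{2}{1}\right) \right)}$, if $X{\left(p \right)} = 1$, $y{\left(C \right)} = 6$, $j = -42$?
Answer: $1481$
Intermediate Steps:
$Z{\left(Q \right)} = -35$ ($Z{\left(Q \right)} = - 5 \left(1 + 6\right) = \left(-5\right) 7 = -35$)
$11 + j Z{\left(-2 - \left(\frac{4}{6} - \frac{2}{1}\right) \right)} = 11 - -1470 = 11 + 1470 = 1481$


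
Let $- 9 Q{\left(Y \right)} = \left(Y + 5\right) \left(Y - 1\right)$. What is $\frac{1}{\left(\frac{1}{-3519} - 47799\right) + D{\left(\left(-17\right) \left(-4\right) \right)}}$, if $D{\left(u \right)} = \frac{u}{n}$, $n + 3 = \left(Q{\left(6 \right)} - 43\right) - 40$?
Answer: $- \frac{2917251}{139443835006} \approx -2.0921 \cdot 10^{-5}$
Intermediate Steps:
$Q{\left(Y \right)} = - \frac{\left(-1 + Y\right) \left(5 + Y\right)}{9}$ ($Q{\left(Y \right)} = - \frac{\left(Y + 5\right) \left(Y - 1\right)}{9} = - \frac{\left(5 + Y\right) \left(-1 + Y\right)}{9} = - \frac{\left(-1 + Y\right) \left(5 + Y\right)}{9}$)
$n = - \frac{829}{9}$ ($n = -3 - \frac{802}{9} = - \frac{829}{9} \approx -92.111$)
$D{\left(u \right)} = - \frac{9 u}{829}$ ($D{\left(u \right)} = \frac{u}{- \frac{829}{9}} = u \left(- \frac{9}{829}\right) = - \frac{9 u}{829}$)
$\frac{1}{\left(\frac{1}{-3519} - 47799\right) + D{\left(\left(-17\right) \left(-4\right) \right)}} = \frac{1}{\left(\frac{1}{-3519} - 47799\right) - \frac{9 \left(\left(-17\right) \left(-4\right)\right)}{829}} = \frac{1}{\left(- \frac{1}{3519} - 47799\right) - \frac{612}{829}} = \frac{1}{- \frac{168204682}{3519} - \frac{612}{829}} = \frac{1}{- \frac{139443835006}{2917251}} = - \frac{2917251}{139443835006}$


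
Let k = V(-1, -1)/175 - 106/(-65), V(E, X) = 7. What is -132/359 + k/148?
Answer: -6154263/17267900 ≈ -0.35640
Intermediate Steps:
k = 543/325 (k = 7/175 - 106/(-65) = 7*(1/175) - 106*(-1/65) = 1/25 + 106/65 = 543/325 ≈ 1.6708)
-132/359 + k/148 = -132/359 + (543/325)/148 = -132*1/359 + (543/325)*(1/148) = -132/359 + 543/48100 = -6154263/17267900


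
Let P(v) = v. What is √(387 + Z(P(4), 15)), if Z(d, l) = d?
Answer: √391 ≈ 19.774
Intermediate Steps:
√(387 + Z(P(4), 15)) = √(387 + 4) = √391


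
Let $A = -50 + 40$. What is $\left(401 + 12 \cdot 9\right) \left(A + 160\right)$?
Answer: $76350$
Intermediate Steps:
$A = -10$
$\left(401 + 12 \cdot 9\right) \left(A + 160\right) = \left(401 + 12 \cdot 9\right) \left(-10 + 160\right) = \left(401 + 108\right) 150 = 509 \cdot 150 = 76350$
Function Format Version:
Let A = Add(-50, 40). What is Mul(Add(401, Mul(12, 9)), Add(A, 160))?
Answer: 76350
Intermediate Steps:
A = -10
Mul(Add(401, Mul(12, 9)), Add(A, 160)) = Mul(Add(401, Mul(12, 9)), Add(-10, 160)) = Mul(Add(401, 108), 150) = Mul(509, 150) = 76350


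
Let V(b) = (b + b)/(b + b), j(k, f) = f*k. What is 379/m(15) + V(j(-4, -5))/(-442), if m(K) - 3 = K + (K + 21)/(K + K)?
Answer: 418747/21216 ≈ 19.737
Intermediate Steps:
m(K) = 3 + K + (21 + K)/(2*K) (m(K) = 3 + (K + (K + 21)/(K + K)) = 3 + (K + (21 + K)/((2*K))) = 3 + (K + (21 + K)*(1/(2*K))) = 3 + (K + (21 + K)/(2*K)) = 3 + K + (21 + K)/(2*K))
V(b) = 1 (V(b) = (2*b)/((2*b)) = (2*b)*(1/(2*b)) = 1)
379/m(15) + V(j(-4, -5))/(-442) = 379/(7/2 + 15 + (21/2)/15) + 1/(-442) = 379/(7/2 + 15 + (21/2)*(1/15)) + 1*(-1/442) = 379/(7/2 + 15 + 7/10) - 1/442 = 379/(96/5) - 1/442 = 379*(5/96) - 1/442 = 1895/96 - 1/442 = 418747/21216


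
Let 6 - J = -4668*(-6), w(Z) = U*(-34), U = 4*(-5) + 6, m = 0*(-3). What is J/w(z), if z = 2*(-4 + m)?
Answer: -14001/238 ≈ -58.828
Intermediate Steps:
m = 0
z = -8 (z = 2*(-4 + 0) = 2*(-4) = -8)
U = -14 (U = -20 + 6 = -14)
w(Z) = 476 (w(Z) = -14*(-34) = 476)
J = -28002 (J = 6 - (-4668)*(-6) = 6 - 1*28008 = 6 - 28008 = -28002)
J/w(z) = -28002/476 = -28002*1/476 = -14001/238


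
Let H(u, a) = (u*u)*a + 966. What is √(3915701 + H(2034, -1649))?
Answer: I*√6818253577 ≈ 82573.0*I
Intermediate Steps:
H(u, a) = 966 + a*u² (H(u, a) = u²*a + 966 = a*u² + 966 = 966 + a*u²)
√(3915701 + H(2034, -1649)) = √(3915701 + (966 - 1649*2034²)) = √(3915701 + (966 - 1649*4137156)) = √(3915701 + (966 - 6822170244)) = √(3915701 - 6822169278) = √(-6818253577) = I*√6818253577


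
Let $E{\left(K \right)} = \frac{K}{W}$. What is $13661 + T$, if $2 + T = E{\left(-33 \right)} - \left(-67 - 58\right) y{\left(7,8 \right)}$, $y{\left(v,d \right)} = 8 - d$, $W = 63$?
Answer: $\frac{286828}{21} \approx 13658.0$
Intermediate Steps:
$E{\left(K \right)} = \frac{K}{63}$
$T = - \frac{53}{21}$ ($T = -2 - \left(\frac{11}{21} + \left(-67 - 58\right) \left(8 - 8\right)\right) = -2 - \left(\frac{11}{21} - 125 \left(8 - 8\right)\right) = -2 - \left(\frac{11}{21} - 0\right) = -2 - \frac{11}{21} = - \frac{53}{21} \approx -2.5238$)
$13661 + T = 13661 - \frac{53}{21} = \frac{286828}{21}$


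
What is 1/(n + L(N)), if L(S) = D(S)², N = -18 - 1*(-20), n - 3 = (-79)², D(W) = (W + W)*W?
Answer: 1/6308 ≈ 0.00015853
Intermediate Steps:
D(W) = 2*W² (D(W) = (2*W)*W = 2*W²)
n = 6244 (n = 3 + (-79)² = 3 + 6241 = 6244)
N = 2 (N = -18 + 20 = 2)
L(S) = 4*S⁴ (L(S) = (2*S²)² = 4*S⁴)
1/(n + L(N)) = 1/(6244 + 4*2⁴) = 1/(6244 + 4*16) = 1/(6244 + 64) = 1/6308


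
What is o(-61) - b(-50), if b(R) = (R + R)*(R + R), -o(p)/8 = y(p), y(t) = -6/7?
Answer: -69952/7 ≈ -9993.1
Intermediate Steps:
y(t) = -6/7 (y(t) = -6*⅐ = -6/7)
o(p) = 48/7 (o(p) = -8*(-6/7) = 48/7)
b(R) = 4*R² (b(R) = (2*R)*(2*R) = 4*R²)
o(-61) - b(-50) = 48/7 - 4*(-50)² = 48/7 - 4*2500 = 48/7 - 1*10000 = 48/7 - 10000 = -69952/7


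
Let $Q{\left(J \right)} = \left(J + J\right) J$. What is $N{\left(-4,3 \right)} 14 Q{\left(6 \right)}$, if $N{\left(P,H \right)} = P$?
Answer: $-4032$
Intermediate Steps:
$Q{\left(J \right)} = 2 J^{2}$ ($Q{\left(J \right)} = 2 J J = 2 J^{2}$)
$N{\left(-4,3 \right)} 14 Q{\left(6 \right)} = \left(-4\right) 14 \cdot 2 \cdot 6^{2} = - 56 \cdot 2 \cdot 36 = \left(-56\right) 72 = -4032$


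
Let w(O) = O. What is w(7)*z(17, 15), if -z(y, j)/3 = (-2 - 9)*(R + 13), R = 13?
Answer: 6006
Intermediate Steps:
z(y, j) = 858 (z(y, j) = -3*(-2 - 9)*(13 + 13) = -(-33)*26 = -3*(-286) = 858)
w(7)*z(17, 15) = 7*858 = 6006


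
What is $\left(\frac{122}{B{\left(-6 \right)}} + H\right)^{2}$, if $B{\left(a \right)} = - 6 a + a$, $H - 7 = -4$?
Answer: $\frac{11236}{225} \approx 49.938$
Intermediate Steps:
$H = 3$ ($H = 7 - 4 = 3$)
$B{\left(a \right)} = - 5 a$
$\left(\frac{122}{B{\left(-6 \right)}} + H\right)^{2} = \left(\frac{122}{\left(-5\right) \left(-6\right)} + 3\right)^{2} = \left(\frac{122}{30} + 3\right)^{2} = \left(122 \cdot \frac{1}{30} + 3\right)^{2} = \left(\frac{61}{15} + 3\right)^{2} = \left(\frac{106}{15}\right)^{2} = \frac{11236}{225}$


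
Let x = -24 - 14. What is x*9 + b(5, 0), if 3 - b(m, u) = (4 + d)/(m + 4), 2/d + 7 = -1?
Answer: -4073/12 ≈ -339.42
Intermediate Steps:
d = -1/4 (d = 2/(-7 - 1) = 2/(-8) = 2*(-1/8) = -1/4 ≈ -0.25000)
b(m, u) = 3 - 15/(4*(4 + m)) (b(m, u) = 3 - (4 - 1/4)/(m + 4) = 3 - 15/(4*(4 + m)))
x = -38
x*9 + b(5, 0) = -38*9 + 3*(11 + 4*5)/(4*(4 + 5)) = -342 + (3/4)*(11 + 20)/9 = -342 + (3/4)*(1/9)*31 = -342 + 31/12 = -4073/12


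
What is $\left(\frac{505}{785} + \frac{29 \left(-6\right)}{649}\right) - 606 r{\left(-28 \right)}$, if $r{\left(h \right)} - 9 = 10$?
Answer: $- \frac{1173157771}{101893} \approx -11514.0$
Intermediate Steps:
$r{\left(h \right)} = 19$ ($r{\left(h \right)} = 9 + 10 = 19$)
$\left(\frac{505}{785} + \frac{29 \left(-6\right)}{649}\right) - 606 r{\left(-28 \right)} = \left(\frac{505}{785} + \frac{29 \left(-6\right)}{649}\right) - 11514 = \left(505 \cdot \frac{1}{785} - \frac{174}{649}\right) - 11514 = \left(\frac{101}{157} - \frac{174}{649}\right) - 11514 = \frac{38231}{101893} - 11514 = - \frac{1173157771}{101893}$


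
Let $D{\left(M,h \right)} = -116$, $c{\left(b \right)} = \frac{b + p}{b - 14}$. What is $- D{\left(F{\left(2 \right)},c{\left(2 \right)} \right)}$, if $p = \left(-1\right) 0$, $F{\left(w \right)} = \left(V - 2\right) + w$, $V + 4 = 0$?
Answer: $116$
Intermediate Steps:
$V = -4$ ($V = -4 + 0 = -4$)
$F{\left(w \right)} = -6 + w$ ($F{\left(w \right)} = \left(-4 - 2\right) + w = -6 + w$)
$p = 0$
$c{\left(b \right)} = \frac{b}{-14 + b}$ ($c{\left(b \right)} = \frac{b + 0}{b - 14} = \frac{b}{-14 + b}$)
$- D{\left(F{\left(2 \right)},c{\left(2 \right)} \right)} = \left(-1\right) \left(-116\right) = 116$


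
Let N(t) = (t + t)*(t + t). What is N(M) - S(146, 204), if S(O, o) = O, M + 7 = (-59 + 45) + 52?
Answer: 3698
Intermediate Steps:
M = 31 (M = -7 + ((-59 + 45) + 52) = -7 + (-14 + 52) = -7 + 38 = 31)
N(t) = 4*t² (N(t) = (2*t)*(2*t) = 4*t²)
N(M) - S(146, 204) = 4*31² - 1*146 = 4*961 - 146 = 3844 - 146 = 3698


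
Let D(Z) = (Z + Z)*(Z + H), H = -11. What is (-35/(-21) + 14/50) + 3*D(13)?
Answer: 11846/75 ≈ 157.95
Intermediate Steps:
D(Z) = 2*Z*(-11 + Z) (D(Z) = (Z + Z)*(Z - 11) = (2*Z)*(-11 + Z) = 2*Z*(-11 + Z))
(-35/(-21) + 14/50) + 3*D(13) = (-35/(-21) + 14/50) + 3*(2*13*(-11 + 13)) = (-35*(-1/21) + 14*(1/50)) + 3*(2*13*2) = (5/3 + 7/25) + 3*52 = 146/75 + 156 = 11846/75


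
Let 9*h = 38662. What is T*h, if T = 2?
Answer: 77324/9 ≈ 8591.6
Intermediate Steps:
h = 38662/9 (h = (⅑)*38662 = 38662/9 ≈ 4295.8)
T*h = 2*(38662/9) = 77324/9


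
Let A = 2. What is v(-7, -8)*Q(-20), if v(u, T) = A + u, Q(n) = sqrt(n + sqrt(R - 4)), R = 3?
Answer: -5*sqrt(-20 + I) ≈ -0.55884 - 22.368*I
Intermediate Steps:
Q(n) = sqrt(I + n) (Q(n) = sqrt(n + sqrt(3 - 4)) = sqrt(n + sqrt(-1)) = sqrt(n + I) = sqrt(I + n))
v(u, T) = 2 + u
v(-7, -8)*Q(-20) = (2 - 7)*sqrt(I - 20) = -5*sqrt(-20 + I)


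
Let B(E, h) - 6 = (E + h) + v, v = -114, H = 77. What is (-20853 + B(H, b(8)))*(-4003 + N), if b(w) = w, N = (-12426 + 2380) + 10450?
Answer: 75132724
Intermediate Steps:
N = 404 (N = -10046 + 10450 = 404)
B(E, h) = -108 + E + h (B(E, h) = 6 + ((E + h) - 114) = 6 + (-114 + E + h) = -108 + E + h)
(-20853 + B(H, b(8)))*(-4003 + N) = (-20853 + (-108 + 77 + 8))*(-4003 + 404) = (-20853 - 23)*(-3599) = -20876*(-3599) = 75132724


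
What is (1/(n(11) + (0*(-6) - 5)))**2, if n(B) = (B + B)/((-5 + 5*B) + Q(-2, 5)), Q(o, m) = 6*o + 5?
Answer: 1849/37249 ≈ 0.049639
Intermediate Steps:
Q(o, m) = 5 + 6*o
n(B) = 2*B/(-12 + 5*B) (n(B) = (B + B)/((-5 + 5*B) + (5 + 6*(-2))) = (2*B)/((-5 + 5*B) + (5 - 12)) = (2*B)/((-5 + 5*B) - 7) = (2*B)/(-12 + 5*B) = 2*B/(-12 + 5*B))
(1/(n(11) + (0*(-6) - 5)))**2 = (1/(2*11/(-12 + 5*11) + (0*(-6) - 5)))**2 = (1/(2*11/(-12 + 55) + (0 - 5)))**2 = (1/(2*11/43 - 5))**2 = (1/(2*11*(1/43) - 5))**2 = (1/(22/43 - 5))**2 = (1/(-193/43))**2 = (-43/193)**2 = 1849/37249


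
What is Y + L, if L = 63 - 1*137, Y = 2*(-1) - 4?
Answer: -80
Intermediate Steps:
Y = -6 (Y = -2 - 4 = -6)
L = -74 (L = 63 - 137 = -74)
Y + L = -6 - 74 = -80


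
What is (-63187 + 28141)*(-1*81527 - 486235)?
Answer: 19897787052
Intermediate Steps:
(-63187 + 28141)*(-1*81527 - 486235) = -35046*(-81527 - 486235) = -35046*(-567762) = 19897787052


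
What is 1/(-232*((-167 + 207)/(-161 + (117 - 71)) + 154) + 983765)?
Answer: 23/21806707 ≈ 1.0547e-6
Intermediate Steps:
1/(-232*((-167 + 207)/(-161 + (117 - 71)) + 154) + 983765) = 1/(-232*(40/(-161 + 46) + 154) + 983765) = 1/(-232*(40/(-115) + 154) + 983765) = 1/(-232*(40*(-1/115) + 154) + 983765) = 1/(-232*(-8/23 + 154) + 983765) = 1/(-232*3534/23 + 983765) = 1/(-819888/23 + 983765) = 1/(21806707/23) = 23/21806707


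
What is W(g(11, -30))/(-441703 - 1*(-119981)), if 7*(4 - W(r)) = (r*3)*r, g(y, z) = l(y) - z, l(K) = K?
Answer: 5015/2252054 ≈ 0.0022269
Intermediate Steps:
g(y, z) = y - z
W(r) = 4 - 3*r²/7 (W(r) = 4 - r*3*r/7 = 4 - 3*r*r/7 = 4 - 3*r²/7)
W(g(11, -30))/(-441703 - 1*(-119981)) = (4 - 3*(11 - 1*(-30))²/7)/(-441703 - 1*(-119981)) = (4 - 3*(11 + 30)²/7)/(-441703 + 119981) = (4 - 3/7*41²)/(-321722) = (4 - 3/7*1681)*(-1/321722) = (4 - 5043/7)*(-1/321722) = -5015/7*(-1/321722) = 5015/2252054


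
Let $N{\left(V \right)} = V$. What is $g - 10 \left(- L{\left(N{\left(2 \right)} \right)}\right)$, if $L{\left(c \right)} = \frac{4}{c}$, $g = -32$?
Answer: $-12$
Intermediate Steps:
$g - 10 \left(- L{\left(N{\left(2 \right)} \right)}\right) = -32 - 10 \left(- \frac{4}{2}\right) = -32 - 10 \left(\left(-1\right) 2\right) = -32 - -20 = -32 + 20 = -12$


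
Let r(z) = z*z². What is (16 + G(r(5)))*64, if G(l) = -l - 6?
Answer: -7360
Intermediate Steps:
r(z) = z³
G(l) = -6 - l
(16 + G(r(5)))*64 = (16 + (-6 - 1*5³))*64 = (16 + (-6 - 1*125))*64 = (16 + (-6 - 125))*64 = (16 - 131)*64 = -115*64 = -7360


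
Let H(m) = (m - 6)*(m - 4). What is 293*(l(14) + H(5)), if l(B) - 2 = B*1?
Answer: 4395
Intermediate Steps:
l(B) = 2 + B (l(B) = 2 + B*1 = 2 + B)
H(m) = (-6 + m)*(-4 + m)
293*(l(14) + H(5)) = 293*((2 + 14) + (24 + 5**2 - 10*5)) = 293*(16 + (24 + 25 - 50)) = 293*(16 - 1) = 293*15 = 4395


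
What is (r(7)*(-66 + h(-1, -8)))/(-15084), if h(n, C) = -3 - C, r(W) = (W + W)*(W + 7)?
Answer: 2989/3771 ≈ 0.79263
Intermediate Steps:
r(W) = 2*W*(7 + W) (r(W) = (2*W)*(7 + W) = 2*W*(7 + W))
(r(7)*(-66 + h(-1, -8)))/(-15084) = ((2*7*(7 + 7))*(-66 + (-3 - 1*(-8))))/(-15084) = ((2*7*14)*(-66 + (-3 + 8)))*(-1/15084) = (196*(-66 + 5))*(-1/15084) = (196*(-61))*(-1/15084) = -11956*(-1/15084) = 2989/3771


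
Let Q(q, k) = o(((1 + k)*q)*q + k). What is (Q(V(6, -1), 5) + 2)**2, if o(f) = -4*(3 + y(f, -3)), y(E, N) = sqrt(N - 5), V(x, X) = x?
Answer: -28 + 160*I*sqrt(2) ≈ -28.0 + 226.27*I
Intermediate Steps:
y(E, N) = sqrt(-5 + N)
o(f) = -12 - 8*I*sqrt(2) (o(f) = -4*(3 + sqrt(-5 - 3)) = -4*(3 + sqrt(-8)) = -4*(3 + 2*I*sqrt(2)) = -12 - 8*I*sqrt(2))
Q(q, k) = -12 - 8*I*sqrt(2)
(Q(V(6, -1), 5) + 2)**2 = ((-12 - 8*I*sqrt(2)) + 2)**2 = (-10 - 8*I*sqrt(2))**2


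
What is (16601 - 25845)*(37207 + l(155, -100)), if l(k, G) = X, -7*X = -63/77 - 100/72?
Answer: -238353484858/693 ≈ -3.4394e+8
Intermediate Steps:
X = 437/1386 (X = -(-63/77 - 100/72)/7 = -(-63*1/77 - 100*1/72)/7 = -(-9/11 - 25/18)/7 = -1/7*(-437/198) = 437/1386 ≈ 0.31530)
l(k, G) = 437/1386
(16601 - 25845)*(37207 + l(155, -100)) = (16601 - 25845)*(37207 + 437/1386) = -9244*51569339/1386 = -238353484858/693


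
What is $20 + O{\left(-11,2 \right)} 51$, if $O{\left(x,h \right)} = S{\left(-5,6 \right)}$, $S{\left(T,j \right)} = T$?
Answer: $-235$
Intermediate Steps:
$O{\left(x,h \right)} = -5$
$20 + O{\left(-11,2 \right)} 51 = 20 - 255 = -235$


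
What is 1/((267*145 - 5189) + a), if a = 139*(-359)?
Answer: -1/16375 ≈ -6.1069e-5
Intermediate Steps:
a = -49901
1/((267*145 - 5189) + a) = 1/((267*145 - 5189) - 49901) = 1/((38715 - 5189) - 49901) = 1/(33526 - 49901) = 1/(-16375) = -1/16375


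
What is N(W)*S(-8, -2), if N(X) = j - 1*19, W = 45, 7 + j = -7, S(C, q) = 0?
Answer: 0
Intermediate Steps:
j = -14 (j = -7 - 7 = -14)
N(X) = -33 (N(X) = -14 - 1*19 = -14 - 19 = -33)
N(W)*S(-8, -2) = -33*0 = 0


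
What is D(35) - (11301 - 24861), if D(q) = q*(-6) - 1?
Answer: 13349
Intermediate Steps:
D(q) = -1 - 6*q (D(q) = -6*q - 1 = -1 - 6*q)
D(35) - (11301 - 24861) = (-1 - 6*35) - (11301 - 24861) = (-1 - 210) - 1*(-13560) = -211 + 13560 = 13349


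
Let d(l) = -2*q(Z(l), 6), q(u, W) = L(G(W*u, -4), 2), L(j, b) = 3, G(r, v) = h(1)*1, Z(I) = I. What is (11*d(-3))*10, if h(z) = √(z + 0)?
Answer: -660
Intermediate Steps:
h(z) = √z
G(r, v) = 1 (G(r, v) = √1*1 = 1*1 = 1)
q(u, W) = 3
d(l) = -6 (d(l) = -2*3 = -6)
(11*d(-3))*10 = (11*(-6))*10 = -66*10 = -660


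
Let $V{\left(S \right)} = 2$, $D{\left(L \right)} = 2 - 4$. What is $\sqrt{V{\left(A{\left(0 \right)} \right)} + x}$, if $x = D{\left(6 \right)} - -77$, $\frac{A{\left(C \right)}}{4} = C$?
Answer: $\sqrt{77} \approx 8.775$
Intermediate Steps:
$A{\left(C \right)} = 4 C$
$D{\left(L \right)} = -2$
$x = 75$ ($x = -2 - -77 = -2 + 77 = 75$)
$\sqrt{V{\left(A{\left(0 \right)} \right)} + x} = \sqrt{2 + 75} = \sqrt{77}$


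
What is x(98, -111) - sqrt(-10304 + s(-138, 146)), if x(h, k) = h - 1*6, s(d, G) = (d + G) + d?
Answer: 92 - I*sqrt(10434) ≈ 92.0 - 102.15*I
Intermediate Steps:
s(d, G) = G + 2*d (s(d, G) = (G + d) + d = G + 2*d)
x(h, k) = -6 + h (x(h, k) = h - 6 = -6 + h)
x(98, -111) - sqrt(-10304 + s(-138, 146)) = (-6 + 98) - sqrt(-10304 + (146 + 2*(-138))) = 92 - sqrt(-10304 + (146 - 276)) = 92 - sqrt(-10304 - 130) = 92 - sqrt(-10434) = 92 - I*sqrt(10434)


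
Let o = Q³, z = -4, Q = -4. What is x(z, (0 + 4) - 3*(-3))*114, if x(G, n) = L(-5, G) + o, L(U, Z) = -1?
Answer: -7410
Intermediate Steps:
o = -64 (o = (-4)³ = -64)
x(G, n) = -65 (x(G, n) = -1 - 64 = -65)
x(z, (0 + 4) - 3*(-3))*114 = -65*114 = -7410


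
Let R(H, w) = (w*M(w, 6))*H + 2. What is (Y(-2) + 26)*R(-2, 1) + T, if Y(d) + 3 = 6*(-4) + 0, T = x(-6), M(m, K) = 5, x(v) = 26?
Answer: 34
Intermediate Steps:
T = 26
Y(d) = -27 (Y(d) = -3 + (6*(-4) + 0) = -3 + (-24 + 0) = -3 - 24 = -27)
R(H, w) = 2 + 5*H*w (R(H, w) = (w*5)*H + 2 = (5*w)*H + 2 = 5*H*w + 2 = 2 + 5*H*w)
(Y(-2) + 26)*R(-2, 1) + T = (-27 + 26)*(2 + 5*(-2)*1) + 26 = -(2 - 10) + 26 = -1*(-8) + 26 = 8 + 26 = 34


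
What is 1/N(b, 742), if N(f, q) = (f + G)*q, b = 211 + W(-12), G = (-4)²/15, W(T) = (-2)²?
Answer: 15/2404822 ≈ 6.2375e-6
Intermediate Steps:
W(T) = 4
G = 16/15 (G = 16*(1/15) = 16/15 ≈ 1.0667)
b = 215 (b = 211 + 4 = 215)
N(f, q) = q*(16/15 + f) (N(f, q) = (f + 16/15)*q = (16/15 + f)*q = q*(16/15 + f))
1/N(b, 742) = 1/((1/15)*742*(16 + 15*215)) = 1/((1/15)*742*(16 + 3225)) = 1/((1/15)*742*3241) = 1/(2404822/15) = 15/2404822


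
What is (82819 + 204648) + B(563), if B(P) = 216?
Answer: 287683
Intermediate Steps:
(82819 + 204648) + B(563) = (82819 + 204648) + 216 = 287467 + 216 = 287683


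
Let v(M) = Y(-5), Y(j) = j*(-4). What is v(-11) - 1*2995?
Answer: -2975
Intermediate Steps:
Y(j) = -4*j
v(M) = 20 (v(M) = -4*(-5) = 20)
v(-11) - 1*2995 = 20 - 1*2995 = 20 - 2995 = -2975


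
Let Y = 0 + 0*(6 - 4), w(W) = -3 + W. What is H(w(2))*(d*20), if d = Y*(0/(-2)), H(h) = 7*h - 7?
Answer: 0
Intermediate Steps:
H(h) = -7 + 7*h
Y = 0 (Y = 0 + 0*2 = 0 + 0 = 0)
d = 0 (d = 0*(0/(-2)) = 0*(0*(-1/2)) = 0*0 = 0)
H(w(2))*(d*20) = (-7 + 7*(-3 + 2))*(0*20) = (-7 + 7*(-1))*0 = (-7 - 7)*0 = -14*0 = 0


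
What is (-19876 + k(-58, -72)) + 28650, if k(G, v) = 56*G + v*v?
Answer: 10710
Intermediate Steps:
k(G, v) = v² + 56*G (k(G, v) = 56*G + v² = v² + 56*G)
(-19876 + k(-58, -72)) + 28650 = (-19876 + ((-72)² + 56*(-58))) + 28650 = (-19876 + (5184 - 3248)) + 28650 = (-19876 + 1936) + 28650 = -17940 + 28650 = 10710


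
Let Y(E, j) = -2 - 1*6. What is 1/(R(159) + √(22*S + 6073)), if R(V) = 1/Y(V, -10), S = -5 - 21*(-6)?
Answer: 8/559039 + 64*√8735/559039 ≈ 0.010714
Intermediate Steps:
S = 121 (S = -5 + 126 = 121)
Y(E, j) = -8 (Y(E, j) = -2 - 6 = -8)
R(V) = -⅛ (R(V) = 1/(-8) = -⅛)
1/(R(159) + √(22*S + 6073)) = 1/(-⅛ + √(22*121 + 6073)) = 1/(-⅛ + √(2662 + 6073)) = 1/(-⅛ + √8735)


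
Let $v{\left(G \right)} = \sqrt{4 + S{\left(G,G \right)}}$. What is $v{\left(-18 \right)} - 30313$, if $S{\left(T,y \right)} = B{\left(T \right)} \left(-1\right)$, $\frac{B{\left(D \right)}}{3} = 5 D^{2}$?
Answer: $-30313 + 2 i \sqrt{1214} \approx -30313.0 + 69.685 i$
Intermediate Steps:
$B{\left(D \right)} = 15 D^{2}$ ($B{\left(D \right)} = 3 \cdot 5 D^{2} = 15 D^{2}$)
$S{\left(T,y \right)} = - 15 T^{2}$ ($S{\left(T,y \right)} = 15 T^{2} \left(-1\right) = - 15 T^{2}$)
$v{\left(G \right)} = \sqrt{4 - 15 G^{2}}$
$v{\left(-18 \right)} - 30313 = \sqrt{4 - 15 \left(-18\right)^{2}} - 30313 = \sqrt{4 - 4860} - 30313 = \sqrt{-4856} - 30313 = 2 i \sqrt{1214} - 30313 = -30313 + 2 i \sqrt{1214}$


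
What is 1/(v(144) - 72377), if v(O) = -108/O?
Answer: -4/289511 ≈ -1.3816e-5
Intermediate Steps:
1/(v(144) - 72377) = 1/(-108/144 - 72377) = 1/(-108*1/144 - 72377) = 1/(-3/4 - 72377) = 1/(-289511/4) = -4/289511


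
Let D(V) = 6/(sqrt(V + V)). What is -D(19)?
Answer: -3*sqrt(38)/19 ≈ -0.97333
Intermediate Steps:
D(V) = 3*sqrt(2)/sqrt(V) (D(V) = 6/(sqrt(2*V)) = 6/((sqrt(2)*sqrt(V))) = 6*(sqrt(2)/(2*sqrt(V))) = 3*sqrt(2)/sqrt(V))
-D(19) = -3*sqrt(2)/sqrt(19) = -3*sqrt(2)*sqrt(19)/19 = -3*sqrt(38)/19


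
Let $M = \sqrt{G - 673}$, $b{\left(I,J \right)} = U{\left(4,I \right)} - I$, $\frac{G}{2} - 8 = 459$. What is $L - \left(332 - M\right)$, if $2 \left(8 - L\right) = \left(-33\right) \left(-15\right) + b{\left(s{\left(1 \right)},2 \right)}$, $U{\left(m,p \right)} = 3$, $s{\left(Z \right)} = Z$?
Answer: $- \frac{1145}{2} + 3 \sqrt{29} \approx -556.34$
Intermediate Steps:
$G = 934$ ($G = 16 + 2 \cdot 459 = 16 + 918 = 934$)
$b{\left(I,J \right)} = 3 - I$
$M = 3 \sqrt{29}$ ($M = \sqrt{934 - 673} = \sqrt{261} = 3 \sqrt{29} \approx 16.155$)
$L = - \frac{481}{2}$ ($L = 8 - \frac{\left(-33\right) \left(-15\right) + \left(3 - 1\right)}{2} = 8 - \frac{495 + \left(3 - 1\right)}{2} = 8 - \frac{495 + 2}{2} = 8 - \frac{497}{2} = - \frac{481}{2} \approx -240.5$)
$L - \left(332 - M\right) = - \frac{481}{2} - \left(332 - 3 \sqrt{29}\right) = - \frac{1145}{2} + 3 \sqrt{29}$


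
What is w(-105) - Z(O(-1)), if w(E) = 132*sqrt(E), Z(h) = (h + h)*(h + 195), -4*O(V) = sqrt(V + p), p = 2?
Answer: 779/8 + 132*I*sqrt(105) ≈ 97.375 + 1352.6*I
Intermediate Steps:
O(V) = -sqrt(2 + V)/4 (O(V) = -sqrt(V + 2)/4 = -sqrt(2 + V)/4)
Z(h) = 2*h*(195 + h) (Z(h) = (2*h)*(195 + h) = 2*h*(195 + h))
w(-105) - Z(O(-1)) = 132*sqrt(-105) - 2*(-sqrt(2 - 1)/4)*(195 - sqrt(2 - 1)/4) = 132*(I*sqrt(105)) - 2*(-sqrt(1)/4)*(195 - sqrt(1)/4) = 132*I*sqrt(105) - 2*(-1/4*1)*(195 - 1/4*1) = 132*I*sqrt(105) - 2*(-1)*(195 - 1/4)/4 = 132*I*sqrt(105) - 2*(-1)*779/(4*4) = 132*I*sqrt(105) - 1*(-779/8) = 132*I*sqrt(105) + 779/8 = 779/8 + 132*I*sqrt(105)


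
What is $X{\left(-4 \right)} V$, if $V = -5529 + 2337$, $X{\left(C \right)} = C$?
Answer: $12768$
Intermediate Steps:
$V = -3192$
$X{\left(-4 \right)} V = \left(-4\right) \left(-3192\right) = 12768$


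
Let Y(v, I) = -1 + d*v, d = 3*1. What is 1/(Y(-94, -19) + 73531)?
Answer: 1/73248 ≈ 1.3652e-5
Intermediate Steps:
d = 3
Y(v, I) = -1 + 3*v
1/(Y(-94, -19) + 73531) = 1/((-1 + 3*(-94)) + 73531) = 1/((-1 - 282) + 73531) = 1/(-283 + 73531) = 1/73248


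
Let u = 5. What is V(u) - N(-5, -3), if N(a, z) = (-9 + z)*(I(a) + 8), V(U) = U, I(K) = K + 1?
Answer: 53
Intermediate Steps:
I(K) = 1 + K
N(a, z) = (-9 + z)*(9 + a) (N(a, z) = (-9 + z)*((1 + a) + 8) = (-9 + z)*(9 + a))
V(u) - N(-5, -3) = 5 - (-81 - 9*(-5) + 9*(-3) - 5*(-3)) = 5 - (-81 + 45 - 27 + 15) = 5 - 1*(-48) = 5 + 48 = 53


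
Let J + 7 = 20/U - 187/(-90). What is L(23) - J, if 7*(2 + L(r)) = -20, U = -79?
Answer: 15839/49770 ≈ 0.31824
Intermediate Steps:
L(r) = -34/7 (L(r) = -2 + (1/7)*(-20) = -2 - 20/7 = -34/7)
J = -36797/7110 (J = -7 + (20/(-79) - 187/(-90)) = -7 + (20*(-1/79) - 187*(-1/90)) = -7 + (-20/79 + 187/90) = -7 + 12973/7110 = -36797/7110 ≈ -5.1754)
L(23) - J = -34/7 - 1*(-36797/7110) = -34/7 + 36797/7110 = 15839/49770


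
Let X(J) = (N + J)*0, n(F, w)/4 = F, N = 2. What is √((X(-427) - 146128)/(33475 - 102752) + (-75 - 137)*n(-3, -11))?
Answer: 16*√8957143/949 ≈ 50.459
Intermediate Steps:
n(F, w) = 4*F
X(J) = 0 (X(J) = (2 + J)*0 = 0)
√((X(-427) - 146128)/(33475 - 102752) + (-75 - 137)*n(-3, -11)) = √((0 - 146128)/(33475 - 102752) + (-75 - 137)*(4*(-3))) = √(-146128/(-69277) - 212*(-12)) = √(-146128*(-1/69277) + 2544) = √(146128/69277 + 2544) = √(176386816/69277) = 16*√8957143/949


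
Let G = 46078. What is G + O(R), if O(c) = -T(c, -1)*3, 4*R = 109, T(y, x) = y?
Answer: 183985/4 ≈ 45996.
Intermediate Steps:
R = 109/4 (R = (¼)*109 = 109/4 ≈ 27.250)
O(c) = -3*c (O(c) = -c*3 = -3*c)
G + O(R) = 46078 - 3*109/4 = 46078 - 327/4 = 183985/4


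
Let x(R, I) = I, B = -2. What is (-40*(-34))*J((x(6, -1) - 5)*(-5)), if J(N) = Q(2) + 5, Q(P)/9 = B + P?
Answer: 6800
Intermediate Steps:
Q(P) = -18 + 9*P (Q(P) = 9*(-2 + P) = -18 + 9*P)
J(N) = 5 (J(N) = (-18 + 9*2) + 5 = (-18 + 18) + 5 = 0 + 5 = 5)
(-40*(-34))*J((x(6, -1) - 5)*(-5)) = -40*(-34)*5 = 1360*5 = 6800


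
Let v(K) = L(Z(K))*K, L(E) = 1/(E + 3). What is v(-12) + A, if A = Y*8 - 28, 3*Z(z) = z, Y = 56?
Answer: 432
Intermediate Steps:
Z(z) = z/3
A = 420 (A = 56*8 - 28 = 448 - 28 = 420)
L(E) = 1/(3 + E)
v(K) = K/(3 + K/3)
v(-12) + A = 3*(-12)/(9 - 12) + 420 = 3*(-12)/(-3) + 420 = 3*(-12)*(-1/3) + 420 = 12 + 420 = 432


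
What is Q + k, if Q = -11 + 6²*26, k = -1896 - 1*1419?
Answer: -2390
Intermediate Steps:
k = -3315 (k = -1896 - 1419 = -3315)
Q = 925 (Q = -11 + 36*26 = -11 + 936 = 925)
Q + k = 925 - 3315 = -2390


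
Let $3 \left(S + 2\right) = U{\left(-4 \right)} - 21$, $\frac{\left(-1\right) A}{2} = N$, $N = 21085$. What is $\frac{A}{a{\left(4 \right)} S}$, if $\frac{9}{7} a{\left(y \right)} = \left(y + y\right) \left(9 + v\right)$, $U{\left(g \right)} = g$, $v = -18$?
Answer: $- \frac{63255}{868} \approx -72.874$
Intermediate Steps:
$A = -42170$ ($A = \left(-2\right) 21085 = -42170$)
$a{\left(y \right)} = - 14 y$ ($a{\left(y \right)} = \frac{7 \left(y + y\right) \left(9 - 18\right)}{9} = \frac{7 \cdot 2 y \left(-9\right)}{9} = \frac{7 \left(- 18 y\right)}{9} = - 14 y$)
$S = - \frac{31}{3}$ ($S = -2 + \frac{-4 - 21}{3} = -2 + \frac{1}{3} \left(-25\right) = -2 - \frac{25}{3} = - \frac{31}{3} \approx -10.333$)
$\frac{A}{a{\left(4 \right)} S} = - \frac{42170}{\left(-14\right) 4 \left(- \frac{31}{3}\right)} = - \frac{42170}{\left(-56\right) \left(- \frac{31}{3}\right)} = - \frac{42170}{\frac{1736}{3}} = \left(-42170\right) \frac{3}{1736} = - \frac{63255}{868}$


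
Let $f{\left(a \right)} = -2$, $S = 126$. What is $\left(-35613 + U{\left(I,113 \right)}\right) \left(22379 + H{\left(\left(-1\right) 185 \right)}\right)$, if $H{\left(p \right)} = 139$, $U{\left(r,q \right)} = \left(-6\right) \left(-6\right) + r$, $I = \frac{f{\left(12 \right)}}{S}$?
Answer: $- \frac{5607862704}{7} \approx -8.0112 \cdot 10^{8}$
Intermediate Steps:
$I = - \frac{1}{63}$ ($I = - \frac{2}{126} = \left(-2\right) \frac{1}{126} = - \frac{1}{63} \approx -0.015873$)
$U{\left(r,q \right)} = 36 + r$
$\left(-35613 + U{\left(I,113 \right)}\right) \left(22379 + H{\left(\left(-1\right) 185 \right)}\right) = \left(-35613 + \left(36 - \frac{1}{63}\right)\right) \left(22379 + 139\right) = \left(-35613 + \frac{2267}{63}\right) 22518 = \left(- \frac{2241352}{63}\right) 22518 = - \frac{5607862704}{7}$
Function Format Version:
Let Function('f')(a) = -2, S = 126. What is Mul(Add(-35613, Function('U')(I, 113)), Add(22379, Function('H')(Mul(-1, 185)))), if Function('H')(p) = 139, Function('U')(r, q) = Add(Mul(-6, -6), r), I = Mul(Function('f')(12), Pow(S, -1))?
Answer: Rational(-5607862704, 7) ≈ -8.0112e+8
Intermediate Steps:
I = Rational(-1, 63) (I = Mul(-2, Pow(126, -1)) = Mul(-2, Rational(1, 126)) = Rational(-1, 63) ≈ -0.015873)
Function('U')(r, q) = Add(36, r)
Mul(Add(-35613, Function('U')(I, 113)), Add(22379, Function('H')(Mul(-1, 185)))) = Mul(Add(-35613, Add(36, Rational(-1, 63))), Add(22379, 139)) = Mul(Add(-35613, Rational(2267, 63)), 22518) = Mul(Rational(-2241352, 63), 22518) = Rational(-5607862704, 7)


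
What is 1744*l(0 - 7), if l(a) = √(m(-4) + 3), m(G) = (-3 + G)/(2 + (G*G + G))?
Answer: 872*√10 ≈ 2757.5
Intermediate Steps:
m(G) = (-3 + G)/(2 + G + G²) (m(G) = (-3 + G)/(2 + (G² + G)) = (-3 + G)/(2 + (G + G²)) = (-3 + G)/(2 + G + G²))
l(a) = √10/2 (l(a) = √((-3 - 4)/(2 - 4 + (-4)²) + 3) = √(-7/(2 - 4 + 16) + 3) = √(-7/14 + 3) = √((1/14)*(-7) + 3) = √(-½ + 3) = √(5/2) = √10/2)
1744*l(0 - 7) = 1744*(√10/2) = 872*√10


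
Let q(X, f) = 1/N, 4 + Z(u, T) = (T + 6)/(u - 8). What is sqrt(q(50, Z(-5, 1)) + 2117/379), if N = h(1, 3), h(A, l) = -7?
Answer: 38*sqrt(26530)/2653 ≈ 2.3330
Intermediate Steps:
N = -7
Z(u, T) = -4 + (6 + T)/(-8 + u) (Z(u, T) = -4 + (T + 6)/(u - 8) = -4 + (6 + T)/(-8 + u))
q(X, f) = -1/7 (q(X, f) = 1/(-7) = -1/7)
sqrt(q(50, Z(-5, 1)) + 2117/379) = sqrt(-1/7 + 2117/379) = sqrt(14440/2653) = 38*sqrt(26530)/2653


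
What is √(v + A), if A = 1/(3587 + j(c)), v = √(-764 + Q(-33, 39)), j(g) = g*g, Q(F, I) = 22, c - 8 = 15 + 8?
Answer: √(1137 + 5171076*I*√742)/2274 ≈ 3.6905 + 3.6905*I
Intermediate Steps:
c = 31 (c = 8 + (15 + 8) = 8 + 23 = 31)
j(g) = g²
v = I*√742 (v = √(-764 + 22) = √(-742) = I*√742 ≈ 27.24*I)
A = 1/4548 (A = 1/(3587 + 31²) = 1/(3587 + 961) = 1/4548 ≈ 0.00021988)
√(v + A) = √(I*√742 + 1/4548) = √(1/4548 + I*√742)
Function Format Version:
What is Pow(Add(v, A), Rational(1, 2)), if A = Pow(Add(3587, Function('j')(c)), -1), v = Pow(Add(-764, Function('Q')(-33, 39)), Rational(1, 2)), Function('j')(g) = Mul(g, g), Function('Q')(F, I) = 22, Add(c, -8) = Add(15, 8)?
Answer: Mul(Rational(1, 2274), Pow(Add(1137, Mul(5171076, I, Pow(742, Rational(1, 2)))), Rational(1, 2))) ≈ Add(3.6905, Mul(3.6905, I))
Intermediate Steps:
c = 31 (c = Add(8, Add(15, 8)) = Add(8, 23) = 31)
Function('j')(g) = Pow(g, 2)
v = Mul(I, Pow(742, Rational(1, 2))) (v = Pow(Add(-764, 22), Rational(1, 2)) = Pow(-742, Rational(1, 2)) = Mul(I, Pow(742, Rational(1, 2))) ≈ Mul(27.240, I))
A = Rational(1, 4548) (A = Pow(Add(3587, Pow(31, 2)), -1) = Pow(Add(3587, 961), -1) = Pow(4548, -1) = Rational(1, 4548) ≈ 0.00021988)
Pow(Add(v, A), Rational(1, 2)) = Pow(Add(Mul(I, Pow(742, Rational(1, 2))), Rational(1, 4548)), Rational(1, 2)) = Pow(Add(Rational(1, 4548), Mul(I, Pow(742, Rational(1, 2)))), Rational(1, 2))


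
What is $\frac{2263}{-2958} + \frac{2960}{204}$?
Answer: $\frac{40657}{2958} \approx 13.745$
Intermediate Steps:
$\frac{2263}{-2958} + \frac{2960}{204} = 2263 \left(- \frac{1}{2958}\right) + 2960 \cdot \frac{1}{204} = - \frac{2263}{2958} + \frac{740}{51} = \frac{40657}{2958}$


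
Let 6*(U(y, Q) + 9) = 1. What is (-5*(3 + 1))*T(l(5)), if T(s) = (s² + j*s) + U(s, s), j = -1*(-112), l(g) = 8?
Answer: -57070/3 ≈ -19023.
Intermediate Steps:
U(y, Q) = -53/6 (U(y, Q) = -9 + (⅙)*1 = -9 + ⅙ = -53/6)
j = 112
T(s) = -53/6 + s² + 112*s (T(s) = (s² + 112*s) - 53/6 = -53/6 + s² + 112*s)
(-5*(3 + 1))*T(l(5)) = (-5*(3 + 1))*(-53/6 + 8² + 112*8) = (-5*4)*(-53/6 + 64 + 896) = -20*5707/6 = -57070/3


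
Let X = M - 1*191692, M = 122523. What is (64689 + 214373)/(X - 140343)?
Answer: -139531/104756 ≈ -1.3320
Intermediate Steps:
X = -69169 (X = 122523 - 1*191692 = 122523 - 191692 = -69169)
(64689 + 214373)/(X - 140343) = (64689 + 214373)/(-69169 - 140343) = 279062/(-209512) = 279062*(-1/209512) = -139531/104756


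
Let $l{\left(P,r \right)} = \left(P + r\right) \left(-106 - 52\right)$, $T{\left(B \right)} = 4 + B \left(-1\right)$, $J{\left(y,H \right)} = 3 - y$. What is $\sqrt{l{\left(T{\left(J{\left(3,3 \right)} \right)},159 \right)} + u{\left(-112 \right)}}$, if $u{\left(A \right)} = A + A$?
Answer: $i \sqrt{25978} \approx 161.18 i$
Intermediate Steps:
$T{\left(B \right)} = 4 - B$
$l{\left(P,r \right)} = - 158 P - 158 r$ ($l{\left(P,r \right)} = \left(P + r\right) \left(-158\right) = - 158 P - 158 r$)
$u{\left(A \right)} = 2 A$
$\sqrt{l{\left(T{\left(J{\left(3,3 \right)} \right)},159 \right)} + u{\left(-112 \right)}} = \sqrt{\left(- 158 \left(4 - \left(3 - 3\right)\right) - 25122\right) + 2 \left(-112\right)} = \sqrt{\left(- 158 \left(4 - \left(3 - 3\right)\right) - 25122\right) - 224} = \sqrt{\left(- 158 \left(4 - 0\right) - 25122\right) - 224} = \sqrt{\left(- 158 \left(4 + 0\right) - 25122\right) - 224} = \sqrt{\left(\left(-158\right) 4 - 25122\right) - 224} = \sqrt{\left(-632 - 25122\right) - 224} = \sqrt{-25754 - 224} = \sqrt{-25978} = i \sqrt{25978}$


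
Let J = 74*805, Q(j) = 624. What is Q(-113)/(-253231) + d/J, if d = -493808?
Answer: -8934618952/1077497905 ≈ -8.2920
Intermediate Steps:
J = 59570
Q(-113)/(-253231) + d/J = 624/(-253231) - 493808/59570 = 624*(-1/253231) - 493808*1/59570 = -624/253231 - 35272/4255 = -8934618952/1077497905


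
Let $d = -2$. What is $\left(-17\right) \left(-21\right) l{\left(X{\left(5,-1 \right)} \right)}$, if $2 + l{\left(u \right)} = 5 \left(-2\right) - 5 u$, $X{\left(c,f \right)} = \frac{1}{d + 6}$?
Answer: $- \frac{18921}{4} \approx -4730.3$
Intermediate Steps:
$X{\left(c,f \right)} = \frac{1}{4}$ ($X{\left(c,f \right)} = \frac{1}{-2 + 6} = \frac{1}{4}$)
$l{\left(u \right)} = -12 - 5 u$ ($l{\left(u \right)} = -2 - \left(10 + 5 u\right) = -12 - 5 u$)
$\left(-17\right) \left(-21\right) l{\left(X{\left(5,-1 \right)} \right)} = \left(-17\right) \left(-21\right) \left(-12 - \frac{5}{4}\right) = 357 \left(-12 - \frac{5}{4}\right) = 357 \left(- \frac{53}{4}\right) = - \frac{18921}{4}$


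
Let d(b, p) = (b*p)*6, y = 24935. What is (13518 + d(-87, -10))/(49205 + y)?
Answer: 9369/37070 ≈ 0.25274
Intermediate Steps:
d(b, p) = 6*b*p
(13518 + d(-87, -10))/(49205 + y) = (13518 + 6*(-87)*(-10))/(49205 + 24935) = (13518 + 5220)/74140 = 18738*(1/74140) = 9369/37070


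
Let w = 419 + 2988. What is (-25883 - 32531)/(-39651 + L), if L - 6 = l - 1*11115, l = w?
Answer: 58414/47353 ≈ 1.2336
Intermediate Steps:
w = 3407
l = 3407
L = -7702 (L = 6 + (3407 - 1*11115) = 6 + (3407 - 11115) = 6 - 7708 = -7702)
(-25883 - 32531)/(-39651 + L) = (-25883 - 32531)/(-39651 - 7702) = -58414/(-47353) = -58414*(-1/47353) = 58414/47353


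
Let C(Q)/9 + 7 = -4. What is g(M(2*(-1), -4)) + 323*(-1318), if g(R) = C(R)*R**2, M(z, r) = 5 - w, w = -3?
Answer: -432050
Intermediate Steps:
C(Q) = -99 (C(Q) = -63 + 9*(-4) = -63 - 36 = -99)
M(z, r) = 8 (M(z, r) = 5 - 1*(-3) = 5 + 3 = 8)
g(R) = -99*R**2
g(M(2*(-1), -4)) + 323*(-1318) = -99*8**2 + 323*(-1318) = -99*64 - 425714 = -6336 - 425714 = -432050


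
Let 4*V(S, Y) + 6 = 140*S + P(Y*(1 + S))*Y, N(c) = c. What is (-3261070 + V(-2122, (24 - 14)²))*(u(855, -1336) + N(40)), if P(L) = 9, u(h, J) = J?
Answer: 4322310984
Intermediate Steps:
V(S, Y) = -3/2 + 35*S + 9*Y/4 (V(S, Y) = -3/2 + (140*S + 9*Y)/4 = -3/2 + (9*Y + 140*S)/4 = -3/2 + (35*S + 9*Y/4) = -3/2 + 35*S + 9*Y/4)
(-3261070 + V(-2122, (24 - 14)²))*(u(855, -1336) + N(40)) = (-3261070 + (-3/2 + 35*(-2122) + 9*(24 - 14)²/4))*(-1336 + 40) = (-3261070 + (-3/2 - 74270 + (9/4)*10²))*(-1296) = (-3261070 + (-3/2 - 74270 + (9/4)*100))*(-1296) = (-3261070 + (-3/2 - 74270 + 225))*(-1296) = (-3261070 - 148093/2)*(-1296) = -6670233/2*(-1296) = 4322310984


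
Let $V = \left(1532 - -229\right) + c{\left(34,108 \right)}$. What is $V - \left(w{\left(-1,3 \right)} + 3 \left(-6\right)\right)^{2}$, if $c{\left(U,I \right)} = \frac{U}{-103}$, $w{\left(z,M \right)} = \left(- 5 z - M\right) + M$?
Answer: $\frac{163942}{103} \approx 1591.7$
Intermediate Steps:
$w{\left(z,M \right)} = - 5 z$ ($w{\left(z,M \right)} = \left(- M - 5 z\right) + M = - 5 z$)
$c{\left(U,I \right)} = - \frac{U}{103}$ ($c{\left(U,I \right)} = U \left(- \frac{1}{103}\right) = - \frac{U}{103}$)
$V = \frac{181349}{103}$ ($V = \left(1532 - -229\right) - \frac{34}{103} = \left(1532 + 229\right) - \frac{34}{103} = 1761 - \frac{34}{103} = \frac{181349}{103} \approx 1760.7$)
$V - \left(w{\left(-1,3 \right)} + 3 \left(-6\right)\right)^{2} = \frac{181349}{103} - \left(\left(-5\right) \left(-1\right) + 3 \left(-6\right)\right)^{2} = \frac{181349}{103} - \left(5 - 18\right)^{2} = \frac{181349}{103} - \left(-13\right)^{2} = \frac{181349}{103} - 169 = \frac{163942}{103}$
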